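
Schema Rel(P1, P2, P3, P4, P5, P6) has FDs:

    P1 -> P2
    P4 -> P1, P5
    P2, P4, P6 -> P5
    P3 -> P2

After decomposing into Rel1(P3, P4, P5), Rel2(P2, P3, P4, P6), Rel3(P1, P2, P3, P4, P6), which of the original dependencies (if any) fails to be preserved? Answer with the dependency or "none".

P1 → P2 lies within Rel3.
P4 → P1, P5: restricted closure across fragments reaches P1, P5.
P2, P4, P6 → P5: restricted closure across fragments reaches P5.
P3 → P2 lies within Rel2.
Every dependency is enforceable on the fragments, so the decomposition is dependency-preserving.

none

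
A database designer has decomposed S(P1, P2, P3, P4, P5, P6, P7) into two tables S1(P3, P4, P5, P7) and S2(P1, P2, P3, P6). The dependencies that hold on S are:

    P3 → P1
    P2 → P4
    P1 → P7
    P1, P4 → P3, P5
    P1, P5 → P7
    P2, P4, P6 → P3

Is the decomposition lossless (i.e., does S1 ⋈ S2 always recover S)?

Common attributes: S1 ∩ S2 = {P3}.
Closure of {P3}: P3 → P1 applies, adding P1; P1 → P7 applies, adding P7. So (P3)⁺ = {P1, P3, P7}.
The closure contains neither all of S1 = {P3, P4, P5, P7} nor all of S2 = {P1, P2, P3, P6}, so the common attributes are not a superkey of either fragment. The join is lossy.

No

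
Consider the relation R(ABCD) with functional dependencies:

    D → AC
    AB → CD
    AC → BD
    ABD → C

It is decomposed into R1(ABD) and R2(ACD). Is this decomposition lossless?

Common attributes: R1 ∩ R2 = {AD}.
Closure of {AD}: D → AC applies, adding C; AC → BD applies, adding B. So (AD)⁺ = {ABCD}.
This closure contains every attribute of R1, so R1 ∩ R2 → R1. The join is lossless.

Yes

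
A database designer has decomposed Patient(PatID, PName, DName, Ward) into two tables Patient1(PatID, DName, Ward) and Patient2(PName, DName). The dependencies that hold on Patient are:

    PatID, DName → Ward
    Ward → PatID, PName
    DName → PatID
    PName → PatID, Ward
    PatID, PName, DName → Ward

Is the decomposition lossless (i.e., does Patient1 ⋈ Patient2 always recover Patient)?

Yes

Common attributes: Patient1 ∩ Patient2 = {DName}.
Closure of {DName}: DName → PatID applies, adding PatID; PatID, DName → Ward applies, adding Ward; Ward → PatID, PName applies, adding PName. So (DName)⁺ = {PatID, PName, DName, Ward}.
This closure contains every attribute of Patient1, so Patient1 ∩ Patient2 → Patient1. The join is lossless.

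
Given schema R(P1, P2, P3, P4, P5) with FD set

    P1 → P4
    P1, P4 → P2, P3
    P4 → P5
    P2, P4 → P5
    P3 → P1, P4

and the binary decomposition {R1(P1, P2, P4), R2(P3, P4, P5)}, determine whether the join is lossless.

Common attributes: R1 ∩ R2 = {P4}.
Closure of {P4}: P4 → P5 applies, adding P5. So (P4)⁺ = {P4, P5}.
The closure contains neither all of R1 = {P1, P2, P4} nor all of R2 = {P3, P4, P5}, so the common attributes are not a superkey of either fragment. The join is lossy.

No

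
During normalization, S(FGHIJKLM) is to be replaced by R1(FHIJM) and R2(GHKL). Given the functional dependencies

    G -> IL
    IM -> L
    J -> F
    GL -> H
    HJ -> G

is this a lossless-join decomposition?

Common attributes: R1 ∩ R2 = {H}.
No dependency enlarges {H}, so (H)⁺ = {H}.
The closure contains neither all of R1 = {FHIJM} nor all of R2 = {GHKL}, so the common attributes are not a superkey of either fragment. The join is lossy.

No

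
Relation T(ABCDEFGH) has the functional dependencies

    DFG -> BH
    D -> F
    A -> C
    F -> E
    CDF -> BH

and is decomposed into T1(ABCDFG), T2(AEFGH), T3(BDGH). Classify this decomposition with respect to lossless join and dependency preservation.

Lossless test (chase): Rows 1 and 3 agree on D; apply D→F and equate their F entries. Rows 1 and 2 agree on A; apply A→C and equate their C entries. Rows 1 and 2 agree on F; apply F→E and equate their E entries. Rows 1 and 3 agree on F; apply F→E and equate their E entries. Rows 1 and 3 agree on DFG; apply DFG→BH and equate their BH entries. Row 1 is now all distinguished symbols — the join is lossless.
Dependency preservation: the restricted closure of {CDF} across the fragments never reaches {BH}, so CDF → BH cannot be enforced without a join — not preserved.

lossless but not dependency-preserving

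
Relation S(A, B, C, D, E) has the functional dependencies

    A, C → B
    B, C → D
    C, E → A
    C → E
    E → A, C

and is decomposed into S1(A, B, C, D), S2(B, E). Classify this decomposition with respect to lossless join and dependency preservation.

lossy and not dependency-preserving

Lossless test: (B)⁺ = {B}, which is a superkey of neither fragment — lossy.
Dependency preservation: the restricted closure of {C} across the fragments never reaches {E}, so C → E cannot be enforced without a join — not preserved.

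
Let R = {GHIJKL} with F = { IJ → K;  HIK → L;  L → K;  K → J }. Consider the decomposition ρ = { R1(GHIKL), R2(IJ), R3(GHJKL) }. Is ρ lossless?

Yes

Chase test. Columns are GHIJKL; row i has aⱼ where attribute j ∈ Ri, else bᵢⱼ.
Initial tableau (one row per fragment):
  row 1: a1 a2 a3 b14 a5 a6
  row 2: b21 b22 a3 a4 b25 b26
  row 3: a1 a2 b33 a4 a5 a6
Rows 1 and 3 agree on K; apply K→J and equate their J entries.
Rows 1 and 2 agree on IJ; apply IJ→K and equate their K entries.
Row 1 is now all distinguished symbols — the join is lossless.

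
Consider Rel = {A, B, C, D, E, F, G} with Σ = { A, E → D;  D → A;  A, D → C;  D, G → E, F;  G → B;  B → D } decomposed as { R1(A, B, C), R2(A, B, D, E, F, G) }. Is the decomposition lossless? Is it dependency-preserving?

lossless but not dependency-preserving

Lossless test: (A, B)⁺ = {A, B, C, D}, which contains all of one fragment — lossless.
Dependency preservation: the restricted closure of {A, D} across the fragments never reaches {C}, so A, D → C cannot be enforced without a join — not preserved.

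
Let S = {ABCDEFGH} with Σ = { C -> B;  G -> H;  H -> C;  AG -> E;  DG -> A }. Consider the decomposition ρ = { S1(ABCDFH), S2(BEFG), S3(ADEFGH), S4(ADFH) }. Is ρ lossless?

Chase test. Columns are ABCDEFGH; row i has aⱼ where attribute j ∈ Si, else bᵢⱼ.
Initial tableau (one row per fragment):
  row 1: a1 a2 a3 a4 b15 a6 b17 a8
  row 2: b21 a2 b23 b24 a5 a6 a7 b28
  row 3: a1 b32 b33 a4 a5 a6 a7 a8
  row 4: a1 b42 b43 a4 b45 a6 b47 a8
Rows 2 and 3 agree on G; apply G→H and equate their H entries.
Rows 1 and 2 agree on H; apply H→C and equate their C entries.
Rows 1 and 3 agree on H; apply H→C and equate their C entries.
Rows 1 and 4 agree on H; apply H→C and equate their C entries.
Rows 1 and 3 agree on C; apply C→B and equate their B entries.
Rows 1 and 4 agree on C; apply C→B and equate their B entries.
Row 3 is now all distinguished symbols — the join is lossless.

Yes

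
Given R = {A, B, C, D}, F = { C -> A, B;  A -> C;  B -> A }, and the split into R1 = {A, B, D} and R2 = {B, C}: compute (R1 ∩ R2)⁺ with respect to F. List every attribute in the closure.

A, B, C

R1 ∩ R2 = {B}.
B → A applies, adding A
A → C applies, adding C
Closure: {A, B, C}.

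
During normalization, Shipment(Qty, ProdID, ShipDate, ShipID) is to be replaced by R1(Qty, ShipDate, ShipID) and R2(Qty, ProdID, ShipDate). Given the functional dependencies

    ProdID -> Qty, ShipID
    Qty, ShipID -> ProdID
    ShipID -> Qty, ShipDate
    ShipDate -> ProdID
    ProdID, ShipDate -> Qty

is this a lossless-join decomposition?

Common attributes: R1 ∩ R2 = {Qty, ShipDate}.
Closure of {Qty, ShipDate}: ShipDate → ProdID applies, adding ProdID; ProdID → Qty, ShipID applies, adding ShipID. So (Qty, ShipDate)⁺ = {Qty, ProdID, ShipDate, ShipID}.
This closure contains every attribute of R1, so R1 ∩ R2 → R1. The join is lossless.

Yes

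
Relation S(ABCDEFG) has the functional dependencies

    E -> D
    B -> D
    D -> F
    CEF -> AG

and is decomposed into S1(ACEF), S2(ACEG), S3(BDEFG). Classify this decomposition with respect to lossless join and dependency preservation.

Lossless test (chase): Rows 1 and 2 agree on E; apply E→D and equate their D entries. Rows 1 and 3 agree on E; apply E→D and equate their D entries. Rows 1 and 2 agree on D; apply D→F and equate their F entries. Rows 1 and 2 agree on CEF; apply CEF→AG and equate their AG entries. No row becomes fully distinguished — the join is lossy.
Dependency preservation: CEF → AG is not contained in any single fragment, but the restricted closure of its left-hand side across the fragments still reaches the right-hand side; the remaining FDs each lie inside some fragment. All dependencies are preserved.

lossy but dependency-preserving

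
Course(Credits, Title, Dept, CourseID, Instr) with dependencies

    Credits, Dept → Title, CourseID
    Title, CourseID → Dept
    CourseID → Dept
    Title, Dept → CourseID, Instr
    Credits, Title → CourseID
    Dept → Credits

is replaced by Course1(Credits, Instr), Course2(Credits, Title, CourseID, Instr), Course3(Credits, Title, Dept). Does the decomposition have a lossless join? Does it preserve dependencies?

Lossless test (chase): Rows 2 and 3 agree on Credits, Title; apply Credits, Title→CourseID and equate their CourseID entries. Rows 2 and 3 agree on Title, CourseID; apply Title, CourseID→Dept and equate their Dept entries. Rows 2 and 3 agree on Title, Dept; apply Title, Dept→CourseID, Instr and equate their CourseID, Instr entries. Row 2 is now all distinguished symbols — the join is lossless.
Dependency preservation: Credits, Dept → Title, CourseID; Title, CourseID → Dept; CourseID → Dept; Title, Dept → CourseID, Instr are not contained in any single fragment, but the restricted closure of each left-hand side across the fragments still reaches the right-hand side; the remaining FDs each lie inside some fragment. All dependencies are preserved.

lossless and dependency-preserving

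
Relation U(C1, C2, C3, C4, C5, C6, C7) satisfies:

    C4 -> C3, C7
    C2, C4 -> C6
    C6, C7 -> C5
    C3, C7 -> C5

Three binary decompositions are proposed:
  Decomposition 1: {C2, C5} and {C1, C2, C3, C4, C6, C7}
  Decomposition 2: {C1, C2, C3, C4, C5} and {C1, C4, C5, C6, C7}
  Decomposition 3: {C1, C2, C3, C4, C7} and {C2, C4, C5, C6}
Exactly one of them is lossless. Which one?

Decomposition 3

Decomposition 1: common = {C2}, closure = {C2} → lossy.
Decomposition 2: common = {C1, C4, C5}, closure = {C1, C3, C4, C5, C7} → lossy.
Decomposition 3: common = {C2, C4}, closure = {C2, C3, C4, C5, C6, C7} → lossless.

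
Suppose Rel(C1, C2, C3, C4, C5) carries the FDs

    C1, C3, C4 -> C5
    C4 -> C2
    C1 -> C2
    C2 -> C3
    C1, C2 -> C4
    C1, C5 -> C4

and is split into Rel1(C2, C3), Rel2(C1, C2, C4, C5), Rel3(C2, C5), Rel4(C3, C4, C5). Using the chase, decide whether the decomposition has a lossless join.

Yes

Chase test. Columns are C1, C2, C3, C4, C5; row i has aⱼ where attribute j ∈ Reli, else bᵢⱼ.
Initial tableau (one row per fragment):
  row 1: b11 a2 a3 b14 b15
  row 2: a1 a2 b23 a4 a5
  row 3: b31 a2 b33 b34 a5
  row 4: b41 b42 a3 a4 a5
Rows 2 and 4 agree on C4; apply C4→C2 and equate their C2 entries.
Rows 1 and 2 agree on C2; apply C2→C3 and equate their C3 entries.
Rows 1 and 3 agree on C2; apply C2→C3 and equate their C3 entries.
Row 2 is now all distinguished symbols — the join is lossless.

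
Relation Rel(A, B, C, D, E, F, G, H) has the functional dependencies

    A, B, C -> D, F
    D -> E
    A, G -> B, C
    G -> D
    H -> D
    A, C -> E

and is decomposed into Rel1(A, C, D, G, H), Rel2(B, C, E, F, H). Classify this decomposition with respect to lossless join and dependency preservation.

lossy and not dependency-preserving

Lossless test: (C, H)⁺ = {C, D, E, H}, which is a superkey of neither fragment — lossy.
Dependency preservation: the restricted closure of {A, B, C} across the fragments never reaches {D, F}, so A, B, C → D, F cannot be enforced without a join — not preserved.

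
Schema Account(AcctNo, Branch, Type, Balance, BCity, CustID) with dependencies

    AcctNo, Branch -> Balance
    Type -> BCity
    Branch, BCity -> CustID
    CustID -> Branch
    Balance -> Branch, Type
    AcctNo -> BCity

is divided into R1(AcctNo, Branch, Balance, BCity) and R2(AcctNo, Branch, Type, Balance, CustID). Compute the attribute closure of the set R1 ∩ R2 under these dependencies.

R1 ∩ R2 = {AcctNo, Branch, Balance}.
Balance → Branch, Type applies, adding Type
AcctNo → BCity applies, adding BCity
Branch, BCity → CustID applies, adding CustID
Closure: {AcctNo, Branch, Type, Balance, BCity, CustID}.

AcctNo, Branch, Type, Balance, BCity, CustID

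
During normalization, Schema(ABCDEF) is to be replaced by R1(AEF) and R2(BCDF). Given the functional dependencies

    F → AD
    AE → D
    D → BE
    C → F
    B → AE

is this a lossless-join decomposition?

Common attributes: R1 ∩ R2 = {F}.
Closure of {F}: F → AD applies, adding AD; D → BE applies, adding BE. So (F)⁺ = {ABDEF}.
This closure contains every attribute of R1, so R1 ∩ R2 → R1. The join is lossless.

Yes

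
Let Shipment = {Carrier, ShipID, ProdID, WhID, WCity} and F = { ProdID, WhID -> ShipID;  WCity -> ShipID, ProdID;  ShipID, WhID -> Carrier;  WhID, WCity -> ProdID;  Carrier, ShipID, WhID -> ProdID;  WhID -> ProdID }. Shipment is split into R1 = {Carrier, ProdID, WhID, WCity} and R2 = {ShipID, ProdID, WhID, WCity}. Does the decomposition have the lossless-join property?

Common attributes: R1 ∩ R2 = {ProdID, WhID, WCity}.
Closure of {ProdID, WhID, WCity}: ProdID, WhID → ShipID applies, adding ShipID; ShipID, WhID → Carrier applies, adding Carrier. So (ProdID, WhID, WCity)⁺ = {Carrier, ShipID, ProdID, WhID, WCity}.
This closure contains every attribute of R1, so R1 ∩ R2 → R1. The join is lossless.

Yes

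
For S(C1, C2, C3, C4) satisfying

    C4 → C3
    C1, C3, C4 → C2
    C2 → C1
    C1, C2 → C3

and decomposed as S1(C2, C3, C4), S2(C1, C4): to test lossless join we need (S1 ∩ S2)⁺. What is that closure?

C3, C4

S1 ∩ S2 = {C4}.
C4 → C3 applies, adding C3
Closure: {C3, C4}.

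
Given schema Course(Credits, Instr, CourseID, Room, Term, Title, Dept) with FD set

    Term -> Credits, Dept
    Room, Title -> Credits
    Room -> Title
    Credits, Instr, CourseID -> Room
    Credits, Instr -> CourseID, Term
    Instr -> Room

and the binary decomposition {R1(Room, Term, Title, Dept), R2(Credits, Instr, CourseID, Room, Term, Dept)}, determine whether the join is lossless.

Yes

Common attributes: R1 ∩ R2 = {Room, Term, Dept}.
Closure of {Room, Term, Dept}: Term → Credits, Dept applies, adding Credits; Room → Title applies, adding Title. So (Room, Term, Dept)⁺ = {Credits, Room, Term, Title, Dept}.
This closure contains every attribute of R1, so R1 ∩ R2 → R1. The join is lossless.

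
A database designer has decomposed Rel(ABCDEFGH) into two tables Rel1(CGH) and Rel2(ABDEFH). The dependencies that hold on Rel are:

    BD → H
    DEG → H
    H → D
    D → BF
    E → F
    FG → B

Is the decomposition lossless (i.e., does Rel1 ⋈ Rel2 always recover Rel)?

No

Common attributes: Rel1 ∩ Rel2 = {H}.
Closure of {H}: H → D applies, adding D; D → BF applies, adding BF. So (H)⁺ = {BDFH}.
The closure contains neither all of Rel1 = {CGH} nor all of Rel2 = {ABDEFH}, so the common attributes are not a superkey of either fragment. The join is lossy.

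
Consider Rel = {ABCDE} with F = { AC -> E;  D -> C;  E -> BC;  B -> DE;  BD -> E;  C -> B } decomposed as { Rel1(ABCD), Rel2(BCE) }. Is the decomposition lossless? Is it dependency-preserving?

Lossless test: (BC)⁺ = {BCDE}, which contains all of one fragment — lossless.
Dependency preservation: AC → E; B → DE; BD → E are not contained in any single fragment, but the restricted closure of each left-hand side across the fragments still reaches the right-hand side; the remaining FDs each lie inside some fragment. All dependencies are preserved.

lossless and dependency-preserving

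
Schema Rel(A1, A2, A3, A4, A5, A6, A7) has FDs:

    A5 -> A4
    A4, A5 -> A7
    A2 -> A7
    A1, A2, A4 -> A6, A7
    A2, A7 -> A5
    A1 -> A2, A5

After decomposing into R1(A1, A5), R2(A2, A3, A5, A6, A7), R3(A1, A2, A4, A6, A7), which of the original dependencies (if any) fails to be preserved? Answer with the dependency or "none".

Check A5 → A4: no single fragment contains all of {A4, A5}, and the restricted closure of {A5} across the fragments never reaches {A4}.
A4, A5 → A7 is preserved.
A2 → A7 is preserved.
A1, A2, A4 → A6, A7 is preserved.
A2, A7 → A5 is preserved.
A1 → A2, A5 is preserved.

A5 -> A4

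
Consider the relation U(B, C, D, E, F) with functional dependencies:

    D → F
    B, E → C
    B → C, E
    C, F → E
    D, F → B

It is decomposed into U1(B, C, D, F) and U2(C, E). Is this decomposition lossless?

No

Common attributes: U1 ∩ U2 = {C}.
No dependency enlarges {C}, so (C)⁺ = {C}.
The closure contains neither all of U1 = {B, C, D, F} nor all of U2 = {C, E}, so the common attributes are not a superkey of either fragment. The join is lossy.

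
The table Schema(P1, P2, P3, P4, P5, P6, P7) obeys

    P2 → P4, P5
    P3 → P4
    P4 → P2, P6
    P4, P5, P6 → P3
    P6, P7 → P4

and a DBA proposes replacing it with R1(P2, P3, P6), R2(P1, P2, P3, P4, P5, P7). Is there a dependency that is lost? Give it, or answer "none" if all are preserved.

Check P6, P7 → P4: no single fragment contains all of {P4, P6, P7}, and the restricted closure of {P6, P7} across the fragments never reaches {P4}.
P2 → P4, P5 is preserved.
P3 → P4 is preserved.
P4 → P2, P6 is preserved.
P4, P5, P6 → P3 is preserved.

P6, P7 → P4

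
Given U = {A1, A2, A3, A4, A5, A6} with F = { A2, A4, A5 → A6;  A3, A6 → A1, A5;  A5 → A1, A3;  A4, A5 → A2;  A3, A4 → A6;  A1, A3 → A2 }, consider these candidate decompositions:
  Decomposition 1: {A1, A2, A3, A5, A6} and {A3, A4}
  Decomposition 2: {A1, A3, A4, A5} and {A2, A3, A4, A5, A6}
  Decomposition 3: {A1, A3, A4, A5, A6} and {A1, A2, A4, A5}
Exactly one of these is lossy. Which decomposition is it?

Decomposition 1: common = {A3}, closure = {A3} → lossy.
Decomposition 2: common = {A3, A4, A5}, closure = {A1, A2, A3, A4, A5, A6} → lossless.
Decomposition 3: common = {A1, A4, A5}, closure = {A1, A2, A3, A4, A5, A6} → lossless.

Decomposition 1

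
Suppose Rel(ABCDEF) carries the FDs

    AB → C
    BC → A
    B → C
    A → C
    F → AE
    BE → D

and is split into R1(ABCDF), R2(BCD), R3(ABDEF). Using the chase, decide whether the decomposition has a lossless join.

Yes

Chase test. Columns are ABCDEF; row i has aⱼ where attribute j ∈ Ri, else bᵢⱼ.
Initial tableau (one row per fragment):
  row 1: a1 a2 a3 a4 b15 a6
  row 2: b21 a2 a3 a4 b25 b26
  row 3: a1 a2 b33 a4 a5 a6
Rows 1 and 3 agree on AB; apply AB→C and equate their C entries.
Rows 1 and 2 agree on BC; apply BC→A and equate their A entries.
Rows 1 and 3 agree on F; apply F→AE and equate their AE entries.
Row 1 is now all distinguished symbols — the join is lossless.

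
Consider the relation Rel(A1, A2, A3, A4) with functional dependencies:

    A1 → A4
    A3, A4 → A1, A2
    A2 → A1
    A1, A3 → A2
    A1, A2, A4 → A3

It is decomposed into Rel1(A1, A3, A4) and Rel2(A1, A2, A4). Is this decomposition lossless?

No

Common attributes: Rel1 ∩ Rel2 = {A1, A4}.
No dependency enlarges {A1, A4}, so (A1, A4)⁺ = {A1, A4}.
The closure contains neither all of Rel1 = {A1, A3, A4} nor all of Rel2 = {A1, A2, A4}, so the common attributes are not a superkey of either fragment. The join is lossy.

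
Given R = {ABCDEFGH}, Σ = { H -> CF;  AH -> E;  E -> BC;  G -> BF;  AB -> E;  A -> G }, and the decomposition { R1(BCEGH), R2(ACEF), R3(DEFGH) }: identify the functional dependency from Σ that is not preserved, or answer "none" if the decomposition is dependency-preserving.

Check A → G: no single fragment contains all of {AG}, and the restricted closure of {A} across the fragments never reaches {G}.
H → CF is preserved.
AH → E is preserved.
E → BC is preserved.
G → BF is preserved.
AB → E is preserved.

A -> G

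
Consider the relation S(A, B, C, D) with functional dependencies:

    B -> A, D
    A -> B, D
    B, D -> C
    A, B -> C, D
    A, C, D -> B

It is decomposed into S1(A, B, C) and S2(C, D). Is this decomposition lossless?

No

Common attributes: S1 ∩ S2 = {C}.
No dependency enlarges {C}, so (C)⁺ = {C}.
The closure contains neither all of S1 = {A, B, C} nor all of S2 = {C, D}, so the common attributes are not a superkey of either fragment. The join is lossy.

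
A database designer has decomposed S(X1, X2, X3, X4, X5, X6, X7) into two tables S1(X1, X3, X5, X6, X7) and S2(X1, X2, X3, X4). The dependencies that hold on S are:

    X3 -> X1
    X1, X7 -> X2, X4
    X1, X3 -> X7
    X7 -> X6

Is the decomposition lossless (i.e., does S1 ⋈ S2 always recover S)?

Common attributes: S1 ∩ S2 = {X1, X3}.
Closure of {X1, X3}: X1, X3 → X7 applies, adding X7; X7 → X6 applies, adding X6; X1, X7 → X2, X4 applies, adding X2, X4. So (X1, X3)⁺ = {X1, X2, X3, X4, X6, X7}.
This closure contains every attribute of S2, so S1 ∩ S2 → S2. The join is lossless.

Yes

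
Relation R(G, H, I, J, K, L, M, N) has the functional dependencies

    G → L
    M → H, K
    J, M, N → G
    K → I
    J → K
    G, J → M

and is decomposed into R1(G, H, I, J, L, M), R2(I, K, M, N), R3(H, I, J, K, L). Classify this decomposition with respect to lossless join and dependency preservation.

lossy and not dependency-preserving

Lossless test (chase): Rows 1 and 2 agree on M; apply M→H, K and equate their H, K entries. No row becomes fully distinguished — the join is lossy.
Dependency preservation: the restricted closure of {J, M, N} across the fragments never reaches {G}, so J, M, N → G cannot be enforced without a join — not preserved.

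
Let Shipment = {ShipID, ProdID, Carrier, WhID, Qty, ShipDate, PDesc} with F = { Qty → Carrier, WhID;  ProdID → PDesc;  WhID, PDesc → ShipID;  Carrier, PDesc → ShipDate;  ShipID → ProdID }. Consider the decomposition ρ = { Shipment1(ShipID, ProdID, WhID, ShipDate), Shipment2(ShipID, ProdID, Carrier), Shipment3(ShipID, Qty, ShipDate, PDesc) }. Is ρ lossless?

No

Chase test. Columns are ShipID, ProdID, Carrier, WhID, Qty, ShipDate, PDesc; row i has aⱼ where attribute j ∈ Shipmenti, else bᵢⱼ.
Initial tableau (one row per fragment):
  row 1: a1 a2 b13 a4 b15 a6 b17
  row 2: a1 a2 a3 b24 b25 b26 b27
  row 3: a1 b32 b33 b34 a5 a6 a7
Rows 1 and 2 agree on ProdID; apply ProdID→PDesc and equate their PDesc entries.
Rows 1 and 3 agree on ShipID; apply ShipID→ProdID and equate their ProdID entries.
Rows 1 and 3 agree on ProdID; apply ProdID→PDesc and equate their PDesc entries.
No row becomes fully distinguished — the join is lossy.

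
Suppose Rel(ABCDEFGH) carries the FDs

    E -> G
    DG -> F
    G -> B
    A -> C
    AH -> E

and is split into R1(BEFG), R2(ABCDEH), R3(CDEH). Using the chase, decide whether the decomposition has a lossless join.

No

Chase test. Columns are ABCDEFGH; row i has aⱼ where attribute j ∈ Ri, else bᵢⱼ.
Initial tableau (one row per fragment):
  row 1: b11 a2 b13 b14 a5 a6 a7 b18
  row 2: a1 a2 a3 a4 a5 b26 b27 a8
  row 3: b31 b32 a3 a4 a5 b36 b37 a8
Rows 1 and 2 agree on E; apply E→G and equate their G entries.
Rows 1 and 3 agree on E; apply E→G and equate their G entries.
Rows 2 and 3 agree on DG; apply DG→F and equate their F entries.
Rows 1 and 3 agree on G; apply G→B and equate their B entries.
No row becomes fully distinguished — the join is lossy.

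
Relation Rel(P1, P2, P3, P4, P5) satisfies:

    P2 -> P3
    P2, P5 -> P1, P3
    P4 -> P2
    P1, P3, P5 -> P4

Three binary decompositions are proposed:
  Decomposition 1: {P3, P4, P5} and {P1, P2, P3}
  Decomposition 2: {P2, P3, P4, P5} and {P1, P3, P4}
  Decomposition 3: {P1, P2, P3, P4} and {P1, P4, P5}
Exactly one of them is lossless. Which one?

Decomposition 1: common = {P3}, closure = {P3} → lossy.
Decomposition 2: common = {P3, P4}, closure = {P2, P3, P4} → lossy.
Decomposition 3: common = {P1, P4}, closure = {P1, P2, P3, P4} → lossless.

Decomposition 3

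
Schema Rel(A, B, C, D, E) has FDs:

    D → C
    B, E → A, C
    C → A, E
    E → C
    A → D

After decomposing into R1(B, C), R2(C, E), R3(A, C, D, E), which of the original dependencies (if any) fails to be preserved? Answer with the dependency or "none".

D → C lies within R3.
B, E → A, C: restricted closure across fragments reaches A, C.
C → A, E lies within R3.
E → C lies within R2.
A → D lies within R3.
Every dependency is enforceable on the fragments, so the decomposition is dependency-preserving.

none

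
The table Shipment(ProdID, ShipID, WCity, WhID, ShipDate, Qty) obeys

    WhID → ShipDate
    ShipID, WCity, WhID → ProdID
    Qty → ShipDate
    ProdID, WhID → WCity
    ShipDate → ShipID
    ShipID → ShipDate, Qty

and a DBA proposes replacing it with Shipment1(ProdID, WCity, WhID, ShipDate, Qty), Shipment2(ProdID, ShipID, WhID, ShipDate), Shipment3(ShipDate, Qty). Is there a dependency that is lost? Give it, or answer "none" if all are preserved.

WhID → ShipDate lies within Shipment1.
ShipID, WCity, WhID → ProdID: restricted closure across fragments reaches ProdID.
Qty → ShipDate lies within Shipment1.
ProdID, WhID → WCity lies within Shipment1.
ShipDate → ShipID lies within Shipment2.
ShipID → ShipDate, Qty: restricted closure across fragments reaches ShipDate, Qty.
Every dependency is enforceable on the fragments, so the decomposition is dependency-preserving.

none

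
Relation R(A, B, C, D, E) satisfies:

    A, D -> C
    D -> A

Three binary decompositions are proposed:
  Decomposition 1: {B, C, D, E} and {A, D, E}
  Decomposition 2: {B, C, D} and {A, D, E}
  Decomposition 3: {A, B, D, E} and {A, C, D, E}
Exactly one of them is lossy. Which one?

Decomposition 2

Decomposition 1: common = {D, E}, closure = {A, C, D, E} → lossless.
Decomposition 2: common = {D}, closure = {A, C, D} → lossy.
Decomposition 3: common = {A, D, E}, closure = {A, C, D, E} → lossless.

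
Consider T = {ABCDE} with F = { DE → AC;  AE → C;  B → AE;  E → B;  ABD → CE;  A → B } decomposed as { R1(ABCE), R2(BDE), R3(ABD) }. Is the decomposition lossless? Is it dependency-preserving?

lossless and dependency-preserving

Lossless test (chase): Rows 1 and 2 agree on B; apply B→AE and equate their AE entries. Rows 1 and 3 agree on B; apply B→AE and equate their AE entries. Rows 2 and 3 agree on ABD; apply ABD→CE and equate their CE entries. Rows 1 and 2 agree on AE; apply AE→C and equate their C entries. Row 2 is now all distinguished symbols — the join is lossless.
Dependency preservation: DE → AC; ABD → CE are not contained in any single fragment, but the restricted closure of each left-hand side across the fragments still reaches the right-hand side; the remaining FDs each lie inside some fragment. All dependencies are preserved.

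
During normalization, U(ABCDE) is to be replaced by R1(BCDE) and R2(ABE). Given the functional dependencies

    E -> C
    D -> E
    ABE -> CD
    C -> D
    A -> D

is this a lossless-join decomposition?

Common attributes: R1 ∩ R2 = {BE}.
Closure of {BE}: E → C applies, adding C; C → D applies, adding D. So (BE)⁺ = {BCDE}.
This closure contains every attribute of R1, so R1 ∩ R2 → R1. The join is lossless.

Yes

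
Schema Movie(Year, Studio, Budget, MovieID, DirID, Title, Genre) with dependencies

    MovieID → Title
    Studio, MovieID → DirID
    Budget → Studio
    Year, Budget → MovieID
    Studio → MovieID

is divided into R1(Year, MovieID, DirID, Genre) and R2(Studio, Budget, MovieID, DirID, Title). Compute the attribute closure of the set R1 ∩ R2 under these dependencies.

R1 ∩ R2 = {MovieID, DirID}.
MovieID → Title applies, adding Title
Closure: {MovieID, DirID, Title}.

MovieID, DirID, Title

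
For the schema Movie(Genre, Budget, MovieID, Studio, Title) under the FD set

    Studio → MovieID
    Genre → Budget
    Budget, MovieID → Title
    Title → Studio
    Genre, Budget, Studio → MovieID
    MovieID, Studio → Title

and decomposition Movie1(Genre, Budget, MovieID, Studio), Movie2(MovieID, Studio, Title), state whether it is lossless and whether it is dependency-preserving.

lossless and dependency-preserving

Lossless test: (MovieID, Studio)⁺ = {MovieID, Studio, Title}, which contains all of one fragment — lossless.
Dependency preservation: Budget, MovieID → Title is not contained in any single fragment, but the restricted closure of its left-hand side across the fragments still reaches the right-hand side; the remaining FDs each lie inside some fragment. All dependencies are preserved.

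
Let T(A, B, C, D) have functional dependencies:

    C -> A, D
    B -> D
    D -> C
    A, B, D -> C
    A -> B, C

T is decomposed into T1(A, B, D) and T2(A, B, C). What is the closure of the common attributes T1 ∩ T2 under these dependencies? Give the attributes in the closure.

A, B, C, D

T1 ∩ T2 = {A, B}.
B → D applies, adding D
D → C applies, adding C
Closure: {A, B, C, D}.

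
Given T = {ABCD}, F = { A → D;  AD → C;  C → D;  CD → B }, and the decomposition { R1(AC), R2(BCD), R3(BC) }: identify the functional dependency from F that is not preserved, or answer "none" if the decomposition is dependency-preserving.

A → D: restricted closure across fragments reaches D.
AD → C: restricted closure across fragments reaches C.
C → D lies within R2.
CD → B lies within R2.
Every dependency is enforceable on the fragments, so the decomposition is dependency-preserving.

none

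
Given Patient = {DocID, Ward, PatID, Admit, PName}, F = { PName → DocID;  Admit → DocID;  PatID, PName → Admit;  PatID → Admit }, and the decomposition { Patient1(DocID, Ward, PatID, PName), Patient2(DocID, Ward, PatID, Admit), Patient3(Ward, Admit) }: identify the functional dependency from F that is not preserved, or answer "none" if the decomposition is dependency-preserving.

none

PName → DocID lies within Patient1.
Admit → DocID lies within Patient2.
PatID, PName → Admit: restricted closure across fragments reaches Admit.
PatID → Admit lies within Patient2.
Every dependency is enforceable on the fragments, so the decomposition is dependency-preserving.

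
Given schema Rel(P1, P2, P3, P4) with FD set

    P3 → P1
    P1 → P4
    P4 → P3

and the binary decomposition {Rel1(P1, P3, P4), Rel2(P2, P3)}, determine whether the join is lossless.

Yes

Common attributes: Rel1 ∩ Rel2 = {P3}.
Closure of {P3}: P3 → P1 applies, adding P1; P1 → P4 applies, adding P4. So (P3)⁺ = {P1, P3, P4}.
This closure contains every attribute of Rel1, so Rel1 ∩ Rel2 → Rel1. The join is lossless.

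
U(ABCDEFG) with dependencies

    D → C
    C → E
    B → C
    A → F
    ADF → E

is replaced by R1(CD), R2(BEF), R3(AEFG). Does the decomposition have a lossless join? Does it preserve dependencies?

lossy and not dependency-preserving

Lossless test (chase): applying each FD to every pair of rows produces no changes in the tableau, so no row becomes fully distinguished — the join is lossy.
Dependency preservation: the restricted closure of {C} across the fragments never reaches {E}, so C → E cannot be enforced without a join — not preserved.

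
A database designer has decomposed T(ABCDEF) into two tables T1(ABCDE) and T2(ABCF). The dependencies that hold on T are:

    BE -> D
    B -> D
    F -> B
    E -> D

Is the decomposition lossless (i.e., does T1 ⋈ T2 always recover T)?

No

Common attributes: T1 ∩ T2 = {ABC}.
Closure of {ABC}: B → D applies, adding D. So (ABC)⁺ = {ABCD}.
The closure contains neither all of T1 = {ABCDE} nor all of T2 = {ABCF}, so the common attributes are not a superkey of either fragment. The join is lossy.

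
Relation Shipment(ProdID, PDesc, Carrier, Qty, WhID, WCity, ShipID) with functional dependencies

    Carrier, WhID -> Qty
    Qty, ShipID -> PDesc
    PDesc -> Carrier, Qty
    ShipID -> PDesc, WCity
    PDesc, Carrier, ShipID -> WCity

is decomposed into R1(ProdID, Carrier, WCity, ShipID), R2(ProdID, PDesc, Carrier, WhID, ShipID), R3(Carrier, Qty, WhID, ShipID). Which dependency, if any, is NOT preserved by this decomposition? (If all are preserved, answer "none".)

PDesc -> Carrier, Qty

Check PDesc → Carrier, Qty: no single fragment contains all of {PDesc, Carrier, Qty}, and the restricted closure of {PDesc} across the fragments never reaches {Carrier, Qty}.
Carrier, WhID → Qty is preserved.
Qty, ShipID → PDesc is preserved.
ShipID → PDesc, WCity is preserved.
PDesc, Carrier, ShipID → WCity is preserved.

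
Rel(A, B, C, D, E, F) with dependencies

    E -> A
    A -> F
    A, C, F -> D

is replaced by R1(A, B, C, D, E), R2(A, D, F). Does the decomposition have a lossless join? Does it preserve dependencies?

lossless and dependency-preserving

Lossless test: (A, D)⁺ = {A, D, F}, which contains all of one fragment — lossless.
Dependency preservation: A, C, F → D is not contained in any single fragment, but the restricted closure of its left-hand side across the fragments still reaches the right-hand side; the remaining FDs each lie inside some fragment. All dependencies are preserved.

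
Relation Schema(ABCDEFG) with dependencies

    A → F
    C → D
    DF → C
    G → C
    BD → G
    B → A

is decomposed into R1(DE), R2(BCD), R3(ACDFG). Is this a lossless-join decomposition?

Chase test. Columns are ABCDEFG; row i has aⱼ where attribute j ∈ Ri, else bᵢⱼ.
Initial tableau (one row per fragment):
  row 1: b11 b12 b13 a4 a5 b16 b17
  row 2: b21 a2 a3 a4 b25 b26 b27
  row 3: a1 b32 a3 a4 b35 a6 a7
No row becomes fully distinguished — the join is lossy.

No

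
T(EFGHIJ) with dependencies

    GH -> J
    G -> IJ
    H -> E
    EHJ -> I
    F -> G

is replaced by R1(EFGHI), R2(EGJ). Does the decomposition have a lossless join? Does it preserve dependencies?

Lossless test: (EG)⁺ = {EGIJ}, which contains all of one fragment — lossless.
Dependency preservation: the restricted closure of {EHJ} across the fragments never reaches {I}, so EHJ → I cannot be enforced without a join — not preserved.

lossless but not dependency-preserving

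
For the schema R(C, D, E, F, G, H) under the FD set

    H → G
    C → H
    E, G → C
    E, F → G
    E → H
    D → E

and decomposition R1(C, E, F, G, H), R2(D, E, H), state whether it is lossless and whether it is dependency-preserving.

lossy but dependency-preserving

Lossless test: (E, H)⁺ = {C, E, G, H}, which is a superkey of neither fragment — lossy.
Dependency preservation: every FD's attributes lie within a single fragment, so each can be enforced locally — preserved.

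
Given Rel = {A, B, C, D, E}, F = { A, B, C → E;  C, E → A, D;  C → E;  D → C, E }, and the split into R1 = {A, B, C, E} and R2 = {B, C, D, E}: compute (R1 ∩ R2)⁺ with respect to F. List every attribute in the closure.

R1 ∩ R2 = {B, C, E}.
C, E → A, D applies, adding A, D
Closure: {A, B, C, D, E}.

A, B, C, D, E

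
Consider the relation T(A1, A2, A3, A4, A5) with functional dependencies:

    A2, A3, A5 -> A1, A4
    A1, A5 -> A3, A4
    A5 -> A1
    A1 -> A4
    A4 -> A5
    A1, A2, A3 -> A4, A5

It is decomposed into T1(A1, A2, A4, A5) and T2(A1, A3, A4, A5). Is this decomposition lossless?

Yes

Common attributes: T1 ∩ T2 = {A1, A4, A5}.
Closure of {A1, A4, A5}: A1, A5 → A3, A4 applies, adding A3. So (A1, A4, A5)⁺ = {A1, A3, A4, A5}.
This closure contains every attribute of T2, so T1 ∩ T2 → T2. The join is lossless.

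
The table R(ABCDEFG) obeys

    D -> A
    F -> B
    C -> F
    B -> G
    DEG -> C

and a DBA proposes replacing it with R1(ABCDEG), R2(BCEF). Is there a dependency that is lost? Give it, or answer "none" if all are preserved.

none

D → A lies within R1.
F → B lies within R2.
C → F lies within R2.
B → G lies within R1.
DEG → C lies within R1.
Every dependency is enforceable on the fragments, so the decomposition is dependency-preserving.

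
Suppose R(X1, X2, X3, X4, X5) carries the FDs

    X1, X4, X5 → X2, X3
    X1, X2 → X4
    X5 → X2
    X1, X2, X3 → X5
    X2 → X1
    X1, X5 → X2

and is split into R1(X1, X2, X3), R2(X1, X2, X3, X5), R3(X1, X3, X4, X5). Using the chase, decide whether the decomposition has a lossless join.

Chase test. Columns are X1, X2, X3, X4, X5; row i has aⱼ where attribute j ∈ Ri, else bᵢⱼ.
Initial tableau (one row per fragment):
  row 1: a1 a2 a3 b14 b15
  row 2: a1 a2 a3 b24 a5
  row 3: a1 b32 a3 a4 a5
Rows 1 and 2 agree on X1, X2; apply X1, X2→X4 and equate their X4 entries.
Rows 2 and 3 agree on X5; apply X5→X2 and equate their X2 entries.
Rows 1 and 2 agree on X1, X2, X3; apply X1, X2, X3→X5 and equate their X5 entries.
Rows 1 and 3 agree on X1, X2; apply X1, X2→X4 and equate their X4 entries.
Row 1 is now all distinguished symbols — the join is lossless.

Yes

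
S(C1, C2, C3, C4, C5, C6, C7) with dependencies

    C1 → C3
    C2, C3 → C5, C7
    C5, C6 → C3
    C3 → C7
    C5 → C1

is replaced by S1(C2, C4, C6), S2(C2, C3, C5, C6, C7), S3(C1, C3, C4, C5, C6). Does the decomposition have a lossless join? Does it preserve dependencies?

Lossless test (chase): Rows 2 and 3 agree on C3; apply C3→C7 and equate their C7 entries. Rows 2 and 3 agree on C5; apply C5→C1 and equate their C1 entries. No row becomes fully distinguished — the join is lossy.
Dependency preservation: every FD's attributes lie within a single fragment, so each can be enforced locally — preserved.

lossy but dependency-preserving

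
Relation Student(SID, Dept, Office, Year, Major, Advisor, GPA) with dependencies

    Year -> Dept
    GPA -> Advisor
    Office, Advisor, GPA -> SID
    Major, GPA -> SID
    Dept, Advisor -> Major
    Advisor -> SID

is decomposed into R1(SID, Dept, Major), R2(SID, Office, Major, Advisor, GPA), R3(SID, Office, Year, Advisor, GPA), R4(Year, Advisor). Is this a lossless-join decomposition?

Chase test. Columns are SID, Dept, Office, Year, Major, Advisor, GPA; row i has aⱼ where attribute j ∈ Ri, else bᵢⱼ.
Initial tableau (one row per fragment):
  row 1: a1 a2 b13 b14 a5 b16 b17
  row 2: a1 b22 a3 b24 a5 a6 a7
  row 3: a1 b32 a3 a4 b35 a6 a7
  row 4: b41 b42 b43 a4 b45 a6 b47
Rows 3 and 4 agree on Year; apply Year→Dept and equate their Dept entries.
Rows 3 and 4 agree on Dept, Advisor; apply Dept, Advisor→Major and equate their Major entries.
Rows 2 and 4 agree on Advisor; apply Advisor→SID and equate their SID entries.
No row becomes fully distinguished — the join is lossy.

No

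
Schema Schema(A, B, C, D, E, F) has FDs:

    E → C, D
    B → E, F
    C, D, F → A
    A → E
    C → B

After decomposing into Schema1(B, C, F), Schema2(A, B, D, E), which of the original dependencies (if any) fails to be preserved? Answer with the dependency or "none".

E → C, D: restricted closure across fragments reaches C, D.
B → E, F: restricted closure across fragments reaches E, F.
C, D, F → A: restricted closure across fragments reaches A.
A → E lies within Schema2.
C → B lies within Schema1.
Every dependency is enforceable on the fragments, so the decomposition is dependency-preserving.

none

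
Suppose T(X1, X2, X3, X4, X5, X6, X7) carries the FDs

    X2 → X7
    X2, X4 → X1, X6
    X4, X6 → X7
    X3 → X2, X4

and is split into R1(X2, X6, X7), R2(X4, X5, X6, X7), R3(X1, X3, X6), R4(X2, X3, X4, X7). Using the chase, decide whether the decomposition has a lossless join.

No

Chase test. Columns are X1, X2, X3, X4, X5, X6, X7; row i has aⱼ where attribute j ∈ Ri, else bᵢⱼ.
Initial tableau (one row per fragment):
  row 1: b11 a2 b13 b14 b15 a6 a7
  row 2: b21 b22 b23 a4 a5 a6 a7
  row 3: a1 b32 a3 b34 b35 a6 b37
  row 4: b41 a2 a3 a4 b45 b46 a7
Rows 3 and 4 agree on X3; apply X3→X2, X4 and equate their X2, X4 entries.
Rows 1 and 3 agree on X2; apply X2→X7 and equate their X7 entries.
Rows 3 and 4 agree on X2, X4; apply X2, X4→X1, X6 and equate their X1, X6 entries.
No row becomes fully distinguished — the join is lossy.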